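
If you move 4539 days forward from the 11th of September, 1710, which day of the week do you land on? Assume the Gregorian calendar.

First find the weekday of Sep 11, 1710. Doomsday rule: the anchor day for the 1700s is Sunday. For year 10: 10÷12 = 0 r 10, and 10÷4 = 2, so 0+10+2 = 12.
Sunday + 12 ≡ Friday — that's 1710's doomsday.
In September the doomsday date is Sep 5.
Sep 11 is 6 days after Sep 5; 6 mod 7 = 6, so Friday + 6 = Thursday.
4539 mod 7 = 3, so 4539 days after a Thursday is Thursday + 3 = Sunday.

Sunday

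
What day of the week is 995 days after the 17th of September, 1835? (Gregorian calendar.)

Sep 17, 1835 is a Thursday.
995 mod 7 = 1, so 995 days after a Thursday is Thursday + 1 = Friday.

Friday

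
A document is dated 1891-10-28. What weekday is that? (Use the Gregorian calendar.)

Doomsday rule: the anchor day for the 1800s is Friday. For year 91: 91÷12 = 7 r 7, and 7÷4 = 1, so 7+7+1 = 15.
Friday + 15 ≡ Saturday — that's 1891's doomsday.
In October the doomsday date is Oct 10.
Oct 28 is 18 days after Oct 10; 18 mod 7 = 4, so Saturday + 4 = Wednesday.

Wednesday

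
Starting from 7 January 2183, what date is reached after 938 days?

August 2, 2185

+365 (one year) → Jan 7, 2184 (573 left).
+366 (one year; includes Feb 29, 2184) → Jan 7, 2185 (207 left).
Jan has 31 days: +25 → Feb 1, 2185 (182 left).
Feb has 28 days: +28 → Mar 1, 2185 (154 left).
Mar has 31 days: +31 → Apr 1, 2185 (123 left).
Apr has 30 days: +30 → May 1, 2185 (93 left).
May has 31 days: +31 → Jun 1, 2185 (62 left).
Jun has 30 days: +30 → Jul 1, 2185 (32 left).
Jul has 31 days: +31 → Aug 1, 2185 (1 left).
+1 → Aug 2, 2185.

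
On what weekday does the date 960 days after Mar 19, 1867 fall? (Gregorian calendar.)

Wednesday

First find the weekday of Mar 19, 1867. Doomsday rule: the anchor day for the 1800s is Friday. For year 67: 67÷12 = 5 r 7, and 7÷4 = 1, so 5+7+1 = 13.
Friday + 13 ≡ Thursday — that's 1867's doomsday.
In March the doomsday date is Mar 14.
Mar 19 is 5 days after Mar 14; 5 mod 7 = 5, so Thursday + 5 = Tuesday.
960 mod 7 = 1, so 960 days after a Tuesday is Tuesday + 1 = Wednesday.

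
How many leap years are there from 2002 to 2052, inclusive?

13

Multiples of 4 in [2002,2052]: 13.
Of those, multiples of 100: 0 (not leap unless ÷400).
Multiples of 400: 0.
Leap years = 13 − 0 + 0 = 13.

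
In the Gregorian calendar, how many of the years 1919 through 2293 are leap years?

92

Multiples of 4 in [1919,2293]: 94.
Of those, multiples of 100: 3 (not leap unless ÷400).
Multiples of 400: 1.
Leap years = 94 − 3 + 1 = 92.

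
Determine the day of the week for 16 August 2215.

Wednesday

Doomsday rule: the anchor day for the 2200s is Friday. For year 15: 15÷12 = 1 r 3, and 3÷4 = 0, so 1+3+0 = 4.
Friday + 4 ≡ Tuesday — that's 2215's doomsday.
In August the doomsday date is Aug 8.
Aug 16 is 8 days after Aug 8; 8 mod 7 = 1, so Tuesday + 1 = Wednesday.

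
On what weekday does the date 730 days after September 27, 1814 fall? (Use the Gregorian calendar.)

Sep 27, 1814 is a Tuesday.
730 mod 7 = 2, so 730 days after a Tuesday is Tuesday + 2 = Thursday.

Thursday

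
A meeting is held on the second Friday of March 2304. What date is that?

March 1, 2304 is a Tuesday.
The first Friday is therefore March 4 (3 days later).
The second Friday is 4 + 1×7 = March 11.

March 11, 2304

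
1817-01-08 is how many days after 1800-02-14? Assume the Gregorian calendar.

Feb 14, 1800 → Feb 14, 1801: 365 days.
Feb 14, 1801 → Feb 14, 1802: 365 days.
Feb 14, 1802 → Feb 14, 1803: 365 days.
Feb 14, 1803 → Feb 14, 1804: 365 days.
Feb 14, 1804 → Feb 14, 1805: 366 days (Feb 29, 1804 is in that span).
Feb 14, 1805 → Feb 14, 1806: 365 days.
Feb 14, 1806 → Feb 14, 1807: 365 days.
Feb 14, 1807 → Feb 14, 1808: 365 days.
Feb 14, 1808 → Feb 14, 1809: 366 days (Feb 29, 1808 is in that span).
Feb 14, 1809 → Feb 14, 1810: 365 days.
Feb 14, 1810 → Feb 14, 1811: 365 days.
Feb 14, 1811 → Feb 14, 1812: 365 days.
Feb 14, 1812 → Feb 14, 1813: 366 days (Feb 29, 1812 is in that span).
Feb 14, 1813 → Feb 14, 1814: 365 days.
Feb 14, 1814 → Feb 14, 1815: 365 days.
Feb 14, 1815 → Feb 14, 1816: 365 days.
Feb 14, 1816 → Mar 14, 1816: 29 days (February has 29).
Mar 14, 1816 → Apr 14, 1816: 31 days (March has 31).
Apr 14, 1816 → May 14, 1816: 30 days (April has 30).
May 14, 1816 → Jun 14, 1816: 31 days (May has 31).
Jun 14, 1816 → Jul 14, 1816: 30 days (June has 30).
Jul 14, 1816 → Aug 14, 1816: 31 days (July has 31).
Aug 14, 1816 → Sep 14, 1816: 31 days (August has 31).
Sep 14, 1816 → Oct 14, 1816: 30 days (September has 30).
Oct 14, 1816 → Nov 14, 1816: 31 days (October has 31).
Nov 14, 1816 → Dec 14, 1816: 30 days (November has 30).
Dec 14, 1816 → Jan 8, 1817: 25 days.
Total: 6172 days.

6172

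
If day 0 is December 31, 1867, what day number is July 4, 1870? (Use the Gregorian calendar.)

Dec 31, 1867 → Dec 31, 1868: 366 days (Feb 29, 1868 is in that span).
Dec 31, 1868 → Dec 31, 1869: 365 days.
Dec 31, 1869 → Jan 31, 1870: 31 days (December has 31).
Jan 31, 1870 → Feb 28, 1870: 28 days (January has 31).
Feb 28, 1870 → Mar 28, 1870: 28 days (February has 28).
Mar 28, 1870 → Apr 28, 1870: 31 days (March has 31).
Apr 28, 1870 → May 28, 1870: 30 days (April has 30).
May 28, 1870 → Jun 28, 1870: 31 days (May has 31).
Jun 28, 1870 → Jul 4, 1870: 6 days.
Total: 916 days.

916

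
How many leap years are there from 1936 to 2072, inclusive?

35

Multiples of 4 in [1936,2072]: 35.
Of those, multiples of 100: 1 (not leap unless ÷400).
Multiples of 400: 1.
Leap years = 35 − 1 + 1 = 35.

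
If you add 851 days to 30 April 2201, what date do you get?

+365 (one year) → Apr 30, 2202 (486 left).
+365 (one year) → Apr 30, 2203 (121 left).
Apr has 30 days: +1 → May 1, 2203 (120 left).
May has 31 days: +31 → Jun 1, 2203 (89 left).
Jun has 30 days: +30 → Jul 1, 2203 (59 left).
Jul has 31 days: +31 → Aug 1, 2203 (28 left).
+28 → Aug 29, 2203.

August 29, 2203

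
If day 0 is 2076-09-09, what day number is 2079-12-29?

1206

Sep 9, 2076 → Sep 9, 2077: 365 days.
Sep 9, 2077 → Sep 9, 2078: 365 days.
Sep 9, 2078 → Sep 9, 2079: 365 days.
Sep 9, 2079 → Oct 9, 2079: 30 days (September has 30).
Oct 9, 2079 → Nov 9, 2079: 31 days (October has 31).
Nov 9, 2079 → Dec 9, 2079: 30 days (November has 30).
Dec 9, 2079 → Dec 29, 2079: 20 days.
Total: 1206 days.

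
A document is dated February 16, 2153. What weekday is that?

Doomsday rule: the anchor day for the 2100s is Sunday. For year 53: 53÷12 = 4 r 5, and 5÷4 = 1, so 4+5+1 = 10.
Sunday + 10 ≡ Wednesday — that's 2153's doomsday.
In February the doomsday date is Feb 28 (2153 is not a leap year).
Feb 16 is 12 days before Feb 28; 12 mod 7 = 5, so Wednesday − 5 = Friday.

Friday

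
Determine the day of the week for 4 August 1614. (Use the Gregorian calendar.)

Doomsday rule: the anchor day for the 1600s is Tuesday. For year 14: 14÷12 = 1 r 2, and 2÷4 = 0, so 1+2+0 = 3.
Tuesday + 3 ≡ Friday — that's 1614's doomsday.
In August the doomsday date is Aug 8.
Aug 4 is 4 days before Aug 8; 4 mod 7 = 4, so Friday − 4 = Monday.

Monday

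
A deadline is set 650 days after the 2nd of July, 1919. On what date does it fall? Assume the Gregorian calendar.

April 12, 1921

+366 (one year; includes Feb 29, 1920) → Jul 2, 1920 (284 left).
Jul has 31 days: +30 → Aug 1, 1920 (254 left).
Aug has 31 days: +31 → Sep 1, 1920 (223 left).
Sep has 30 days: +30 → Oct 1, 1920 (193 left).
Oct has 31 days: +31 → Nov 1, 1920 (162 left).
Nov has 30 days: +30 → Dec 1, 1920 (132 left).
Dec has 31 days: +31 → Jan 1, 1921 (101 left).
Jan has 31 days: +31 → Feb 1, 1921 (70 left).
Feb has 28 days: +28 → Mar 1, 1921 (42 left).
Mar has 31 days: +31 → Apr 1, 1921 (11 left).
+11 → Apr 12, 1921.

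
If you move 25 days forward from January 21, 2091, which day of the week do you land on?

Thursday

First find the weekday of Jan 21, 2091. Doomsday rule: the anchor day for the 2000s is Tuesday. For year 91: 91÷12 = 7 r 7, and 7÷4 = 1, so 7+7+1 = 15.
Tuesday + 15 ≡ Wednesday — that's 2091's doomsday.
In January the doomsday date is Jan 3 (2091 is not a leap year).
Jan 21 is 18 days after Jan 3; 18 mod 7 = 4, so Wednesday + 4 = Sunday.
25 mod 7 = 4, so 25 days after a Sunday is Sunday + 4 = Thursday.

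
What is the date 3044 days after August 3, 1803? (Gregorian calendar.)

+366 (one year; includes Feb 29, 1804) → Aug 3, 1804 (2678 left).
+365 (one year) → Aug 3, 1805 (2313 left).
+365 (one year) → Aug 3, 1806 (1948 left).
+365 (one year) → Aug 3, 1807 (1583 left).
+366 (one year; includes Feb 29, 1808) → Aug 3, 1808 (1217 left).
+365 (one year) → Aug 3, 1809 (852 left).
+365 (one year) → Aug 3, 1810 (487 left).
+365 (one year) → Aug 3, 1811 (122 left).
Aug has 31 days: +29 → Sep 1, 1811 (93 left).
Sep has 30 days: +30 → Oct 1, 1811 (63 left).
Oct has 31 days: +31 → Nov 1, 1811 (32 left).
Nov has 30 days: +30 → Dec 1, 1811 (2 left).
+2 → Dec 3, 1811.

December 3, 1811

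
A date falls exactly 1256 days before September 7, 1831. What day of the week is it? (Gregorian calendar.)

Sunday

Sep 7, 1831 is a Wednesday.
1256 mod 7 = 3, so 1256 days before a Wednesday is Wednesday − 3 = Sunday.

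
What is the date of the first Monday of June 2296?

June 1, 2296 is a Monday.
The first Monday is therefore June 1 (same day).

June 1, 2296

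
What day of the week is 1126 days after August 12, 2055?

Aug 12, 2055 is a Thursday.
1126 mod 7 = 6, so 1126 days after a Thursday is Thursday + 6 = Wednesday.

Wednesday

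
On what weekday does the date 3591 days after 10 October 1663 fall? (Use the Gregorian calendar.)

First find the weekday of Oct 10, 1663. Doomsday rule: the anchor day for the 1600s is Tuesday. For year 63: 63÷12 = 5 r 3, and 3÷4 = 0, so 5+3+0 = 8.
Tuesday + 8 ≡ Wednesday — that's 1663's doomsday.
In October the doomsday date is Oct 10.
Oct 10 is the doomsday itself: Wednesday.
3591 mod 7 = 0, so 3591 days after a Wednesday is Wednesday + 0 = Wednesday.

Wednesday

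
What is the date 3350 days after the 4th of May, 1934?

+365 (one year) → May 4, 1935 (2985 left).
+366 (one year; includes Feb 29, 1936) → May 4, 1936 (2619 left).
+365 (one year) → May 4, 1937 (2254 left).
+365 (one year) → May 4, 1938 (1889 left).
+365 (one year) → May 4, 1939 (1524 left).
+366 (one year; includes Feb 29, 1940) → May 4, 1940 (1158 left).
+365 (one year) → May 4, 1941 (793 left).
+365 (one year) → May 4, 1942 (428 left).
+365 (one year) → May 4, 1943 (63 left).
May has 31 days: +28 → Jun 1, 1943 (35 left).
Jun has 30 days: +30 → Jul 1, 1943 (5 left).
+5 → Jul 6, 1943.

July 6, 1943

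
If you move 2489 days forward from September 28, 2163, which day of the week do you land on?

Sunday

First find the weekday of Sep 28, 2163. Doomsday rule: the anchor day for the 2100s is Sunday. For year 63: 63÷12 = 5 r 3, and 3÷4 = 0, so 5+3+0 = 8.
Sunday + 8 ≡ Monday — that's 2163's doomsday.
In September the doomsday date is Sep 5.
Sep 28 is 23 days after Sep 5; 23 mod 7 = 2, so Monday + 2 = Wednesday.
2489 mod 7 = 4, so 2489 days after a Wednesday is Wednesday + 4 = Sunday.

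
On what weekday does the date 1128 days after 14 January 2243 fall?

First find the weekday of Jan 14, 2243. Doomsday rule: the anchor day for the 2200s is Friday. For year 43: 43÷12 = 3 r 7, and 7÷4 = 1, so 3+7+1 = 11.
Friday + 11 ≡ Tuesday — that's 2243's doomsday.
In January the doomsday date is Jan 3 (2243 is not a leap year).
Jan 14 is 11 days after Jan 3; 11 mod 7 = 4, so Tuesday + 4 = Saturday.
1128 mod 7 = 1, so 1128 days after a Saturday is Saturday + 1 = Sunday.

Sunday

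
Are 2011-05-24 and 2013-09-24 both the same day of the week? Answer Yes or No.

From May 24, 2011 to Sep 24, 2013 is 854 days.
854 mod 7 = 0, so they are the same weekday.
(May 24, 2011 is a Tuesday; Sep 24, 2013 is a Tuesday.)

Yes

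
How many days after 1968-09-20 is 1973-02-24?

Sep 20, 1968 → Sep 20, 1969: 365 days.
Sep 20, 1969 → Sep 20, 1970: 365 days.
Sep 20, 1970 → Sep 20, 1971: 365 days.
Sep 20, 1971 → Sep 20, 1972: 366 days (Feb 29, 1972 is in that span).
Sep 20, 1972 → Oct 20, 1972: 30 days (September has 30).
Oct 20, 1972 → Nov 20, 1972: 31 days (October has 31).
Nov 20, 1972 → Dec 20, 1972: 30 days (November has 30).
Dec 20, 1972 → Jan 20, 1973: 31 days (December has 31).
Jan 20, 1973 → Feb 20, 1973: 31 days (January has 31).
Feb 20, 1973 → Feb 24, 1973: 4 days.
Total: 1618 days.

1618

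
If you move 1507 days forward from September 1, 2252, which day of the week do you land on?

Friday

Sep 1, 2252 is a Wednesday.
1507 mod 7 = 2, so 1507 days after a Wednesday is Wednesday + 2 = Friday.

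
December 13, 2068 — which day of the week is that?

January 1, 2068 is a Sunday.
Jan 1, 2068 → Feb 1, 2068: 31 days (January has 31).
Feb 1, 2068 → Mar 1, 2068: 29 days (February has 29).
Mar 1, 2068 → Apr 1, 2068: 31 days (March has 31).
Apr 1, 2068 → May 1, 2068: 30 days (April has 30).
May 1, 2068 → Jun 1, 2068: 31 days (May has 31).
Jun 1, 2068 → Jul 1, 2068: 30 days (June has 30).
Jul 1, 2068 → Aug 1, 2068: 31 days (July has 31).
Aug 1, 2068 → Sep 1, 2068: 31 days (August has 31).
Sep 1, 2068 → Oct 1, 2068: 30 days (September has 30).
Oct 1, 2068 → Nov 1, 2068: 31 days (October has 31).
Nov 1, 2068 → Dec 1, 2068: 30 days (November has 30).
Dec 1, 2068 → Dec 13, 2068: 12 days.
Total: 347 days.
347 mod 7 = 4, so Sunday + 4 = Thursday.

Thursday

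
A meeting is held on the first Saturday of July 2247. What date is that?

July 3, 2247

July 1, 2247 is a Thursday.
The first Saturday is therefore July 3 (2 days later).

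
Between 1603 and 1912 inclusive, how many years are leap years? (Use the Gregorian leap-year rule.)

75

Multiples of 4 in [1603,1912]: 78.
Of those, multiples of 100: 3 (not leap unless ÷400).
Multiples of 400: 0.
Leap years = 78 − 3 + 0 = 75.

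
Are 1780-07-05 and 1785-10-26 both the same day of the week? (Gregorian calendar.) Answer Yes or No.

Yes

From Jul 5, 1780 to Oct 26, 1785 is 1939 days.
1939 mod 7 = 0, so they are the same weekday.
(Jul 5, 1780 is a Wednesday; Oct 26, 1785 is a Wednesday.)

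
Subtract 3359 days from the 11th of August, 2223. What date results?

May 31, 2214

−365 (one year) → Aug 11, 2222 (2994 left).
−365 (one year) → Aug 11, 2221 (2629 left).
−365 (one year) → Aug 11, 2220 (2264 left).
−366 (one year; includes Feb 29, 2220) → Aug 11, 2219 (1898 left).
−365 (one year) → Aug 11, 2218 (1533 left).
−365 (one year) → Aug 11, 2217 (1168 left).
−365 (one year) → Aug 11, 2216 (803 left).
−366 (one year; includes Feb 29, 2216) → Aug 11, 2215 (437 left).
−365 (one year) → Aug 11, 2214 (72 left).
−11 → Jul 31, 2214 (end of Jul, 31 days; 61 left).
−31 → Jun 30, 2214 (end of Jun, 30 days; 30 left).
−30 → May 31, 2214 (end of May, 31 days; 0 left).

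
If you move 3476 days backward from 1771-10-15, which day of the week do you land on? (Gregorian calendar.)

Friday

First find the weekday of Oct 15, 1771. Doomsday rule: the anchor day for the 1700s is Sunday. For year 71: 71÷12 = 5 r 11, and 11÷4 = 2, so 5+11+2 = 18.
Sunday + 18 ≡ Thursday — that's 1771's doomsday.
In October the doomsday date is Oct 10.
Oct 15 is 5 days after Oct 10; 5 mod 7 = 5, so Thursday + 5 = Tuesday.
3476 mod 7 = 4, so 3476 days before a Tuesday is Tuesday − 4 = Friday.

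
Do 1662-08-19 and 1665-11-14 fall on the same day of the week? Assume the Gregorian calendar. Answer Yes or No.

Yes

From Aug 19, 1662 to Nov 14, 1665 is 1183 days.
1183 mod 7 = 0, so they are the same weekday.
(Aug 19, 1662 is a Saturday; Nov 14, 1665 is a Saturday.)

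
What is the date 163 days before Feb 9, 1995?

August 30, 1994

−9 → Jan 31, 1995 (end of Jan, 31 days; 154 left).
−31 → Dec 31, 1994 (end of Dec, 31 days; 123 left).
−31 → Nov 30, 1994 (end of Nov, 30 days; 92 left).
−30 → Oct 31, 1994 (end of Oct, 31 days; 62 left).
−31 → Sep 30, 1994 (end of Sep, 30 days; 31 left).
−30 → Aug 31, 1994 (end of Aug, 31 days; 1 left).
−1 → Aug 30, 1994.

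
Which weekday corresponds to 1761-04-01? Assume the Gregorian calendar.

Doomsday rule: the anchor day for the 1700s is Sunday. For year 61: 61÷12 = 5 r 1, and 1÷4 = 0, so 5+1+0 = 6.
Sunday + 6 ≡ Saturday — that's 1761's doomsday.
In April the doomsday date is Apr 4.
Apr 1 is 3 days before Apr 4; 3 mod 7 = 3, so Saturday − 3 = Wednesday.

Wednesday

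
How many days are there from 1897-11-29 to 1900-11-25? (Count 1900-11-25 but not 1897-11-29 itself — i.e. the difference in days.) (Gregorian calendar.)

1091

Nov 29, 1897 → Nov 29, 1898: 365 days.
Nov 29, 1898 → Nov 29, 1899: 365 days.
Nov 29, 1899 → Dec 29, 1899: 30 days (November has 30).
Dec 29, 1899 → Jan 29, 1900: 31 days (December has 31).
Jan 29, 1900 → Feb 28, 1900: 30 days (January has 31).
Feb 28, 1900 → Mar 28, 1900: 28 days (February has 28).
Mar 28, 1900 → Apr 28, 1900: 31 days (March has 31).
Apr 28, 1900 → May 28, 1900: 30 days (April has 30).
May 28, 1900 → Jun 28, 1900: 31 days (May has 31).
Jun 28, 1900 → Jul 28, 1900: 30 days (June has 30).
Jul 28, 1900 → Aug 28, 1900: 31 days (July has 31).
Aug 28, 1900 → Sep 28, 1900: 31 days (August has 31).
Sep 28, 1900 → Oct 28, 1900: 30 days (September has 30).
Oct 28, 1900 → Nov 25, 1900: 28 days.
Total: 1091 days.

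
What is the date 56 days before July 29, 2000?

June 3, 2000

−29 → Jun 30, 2000 (end of Jun, 30 days; 27 left).
−27 → Jun 3, 2000.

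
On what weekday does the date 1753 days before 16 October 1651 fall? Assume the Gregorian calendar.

First find the weekday of Oct 16, 1651. Doomsday rule: the anchor day for the 1600s is Tuesday. For year 51: 51÷12 = 4 r 3, and 3÷4 = 0, so 4+3+0 = 7.
Tuesday + 7 ≡ Tuesday — that's 1651's doomsday.
In October the doomsday date is Oct 10.
Oct 16 is 6 days after Oct 10; 6 mod 7 = 6, so Tuesday + 6 = Monday.
1753 mod 7 = 3, so 1753 days before a Monday is Monday − 3 = Friday.

Friday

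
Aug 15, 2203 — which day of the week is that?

Doomsday rule: the anchor day for the 2200s is Friday. For year 03: 3÷12 = 0 r 3, and 3÷4 = 0, so 0+3+0 = 3.
Friday + 3 ≡ Monday — that's 2203's doomsday.
In August the doomsday date is Aug 8.
Aug 15 is 7 days after Aug 8; 7 mod 7 = 0, so Monday + 0 = Monday.

Monday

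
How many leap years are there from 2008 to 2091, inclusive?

Multiples of 4 in [2008,2091]: 21.
Of those, multiples of 100: 0 (not leap unless ÷400).
Multiples of 400: 0.
Leap years = 21 − 0 + 0 = 21.

21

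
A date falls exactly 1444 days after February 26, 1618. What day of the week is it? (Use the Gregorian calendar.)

Wednesday

Feb 26, 1618 is a Monday.
1444 mod 7 = 2, so 1444 days after a Monday is Monday + 2 = Wednesday.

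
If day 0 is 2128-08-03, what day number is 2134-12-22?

2332

Aug 3, 2128 → Aug 3, 2129: 365 days.
Aug 3, 2129 → Aug 3, 2130: 365 days.
Aug 3, 2130 → Aug 3, 2131: 365 days.
Aug 3, 2131 → Aug 3, 2132: 366 days (Feb 29, 2132 is in that span).
Aug 3, 2132 → Aug 3, 2133: 365 days.
Aug 3, 2133 → Aug 3, 2134: 365 days.
Aug 3, 2134 → Sep 3, 2134: 31 days (August has 31).
Sep 3, 2134 → Oct 3, 2134: 30 days (September has 30).
Oct 3, 2134 → Nov 3, 2134: 31 days (October has 31).
Nov 3, 2134 → Dec 3, 2134: 30 days (November has 30).
Dec 3, 2134 → Dec 22, 2134: 19 days.
Total: 2332 days.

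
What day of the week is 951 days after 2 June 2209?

First find the weekday of Jun 2, 2209. Doomsday rule: the anchor day for the 2200s is Friday. For year 09: 9÷12 = 0 r 9, and 9÷4 = 2, so 0+9+2 = 11.
Friday + 11 ≡ Tuesday — that's 2209's doomsday.
In June the doomsday date is Jun 6.
Jun 2 is 4 days before Jun 6; 4 mod 7 = 4, so Tuesday − 4 = Friday.
951 mod 7 = 6, so 951 days after a Friday is Friday + 6 = Thursday.

Thursday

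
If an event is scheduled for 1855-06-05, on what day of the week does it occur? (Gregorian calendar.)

Tuesday

January 1, 1855 is a Monday.
Jan 1, 1855 → Feb 1, 1855: 31 days (January has 31).
Feb 1, 1855 → Mar 1, 1855: 28 days (February has 28).
Mar 1, 1855 → Apr 1, 1855: 31 days (March has 31).
Apr 1, 1855 → May 1, 1855: 30 days (April has 30).
May 1, 1855 → Jun 1, 1855: 31 days (May has 31).
Jun 1, 1855 → Jun 5, 1855: 4 days.
Total: 155 days.
155 mod 7 = 1, so Monday + 1 = Tuesday.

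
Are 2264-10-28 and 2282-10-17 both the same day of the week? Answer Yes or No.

No

From Oct 28, 2264 to Oct 17, 2282 is 6563 days.
6563 mod 7 = 4, so they are different weekdays.
(Oct 28, 2264 is a Friday; Oct 17, 2282 is a Tuesday.)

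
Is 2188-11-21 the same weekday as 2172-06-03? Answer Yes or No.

From Jun 3, 2172 to Nov 21, 2188 is 6015 days.
6015 mod 7 = 2, so they are different weekdays.
(Jun 3, 2172 is a Wednesday; Nov 21, 2188 is a Friday.)

No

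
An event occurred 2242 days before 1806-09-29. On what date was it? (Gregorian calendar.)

August 9, 1800

−365 (one year) → Sep 29, 1805 (1877 left).
−365 (one year) → Sep 29, 1804 (1512 left).
−366 (one year; includes Feb 29, 1804) → Sep 29, 1803 (1146 left).
−365 (one year) → Sep 29, 1802 (781 left).
−365 (one year) → Sep 29, 1801 (416 left).
−365 (one year) → Sep 29, 1800 (51 left).
−29 → Aug 31, 1800 (end of Aug, 31 days; 22 left).
−22 → Aug 9, 1800.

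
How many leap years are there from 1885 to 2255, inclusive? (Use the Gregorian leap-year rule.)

89

Multiples of 4 in [1885,2255]: 92.
Of those, multiples of 100: 4 (not leap unless ÷400).
Multiples of 400: 1.
Leap years = 92 − 4 + 1 = 89.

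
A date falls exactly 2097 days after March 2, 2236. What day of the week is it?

First find the weekday of Mar 2, 2236. Doomsday rule: the anchor day for the 2200s is Friday. For year 36: 36÷12 = 3 r 0, and 0÷4 = 0, so 3+0+0 = 3.
Friday + 3 ≡ Monday — that's 2236's doomsday.
In March the doomsday date is Mar 14.
Mar 2 is 12 days before Mar 14; 12 mod 7 = 5, so Monday − 5 = Wednesday.
2097 mod 7 = 4, so 2097 days after a Wednesday is Wednesday + 4 = Sunday.

Sunday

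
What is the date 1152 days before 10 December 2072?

October 15, 2069

−366 (one year; includes Feb 29, 2072) → Dec 10, 2071 (786 left).
−365 (one year) → Dec 10, 2070 (421 left).
−365 (one year) → Dec 10, 2069 (56 left).
−10 → Nov 30, 2069 (end of Nov, 30 days; 46 left).
−30 → Oct 31, 2069 (end of Oct, 31 days; 16 left).
−16 → Oct 15, 2069.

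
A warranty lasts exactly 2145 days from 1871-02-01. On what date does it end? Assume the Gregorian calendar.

December 16, 1876

+365 (one year) → Feb 1, 1872 (1780 left).
+366 (one year; includes Feb 29, 1872) → Feb 1, 1873 (1414 left).
+365 (one year) → Feb 1, 1874 (1049 left).
+365 (one year) → Feb 1, 1875 (684 left).
+365 (one year) → Feb 1, 1876 (319 left).
Feb has 29 days: +29 → Mar 1, 1876 (290 left).
Mar has 31 days: +31 → Apr 1, 1876 (259 left).
Apr has 30 days: +30 → May 1, 1876 (229 left).
May has 31 days: +31 → Jun 1, 1876 (198 left).
Jun has 30 days: +30 → Jul 1, 1876 (168 left).
Jul has 31 days: +31 → Aug 1, 1876 (137 left).
Aug has 31 days: +31 → Sep 1, 1876 (106 left).
Sep has 30 days: +30 → Oct 1, 1876 (76 left).
Oct has 31 days: +31 → Nov 1, 1876 (45 left).
Nov has 30 days: +30 → Dec 1, 1876 (15 left).
+15 → Dec 16, 1876.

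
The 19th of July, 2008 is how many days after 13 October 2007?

280

Oct 13, 2007 → Nov 13, 2007: 31 days (October has 31).
Nov 13, 2007 → Dec 13, 2007: 30 days (November has 30).
Dec 13, 2007 → Jan 13, 2008: 31 days (December has 31).
Jan 13, 2008 → Feb 13, 2008: 31 days (January has 31).
Feb 13, 2008 → Mar 13, 2008: 29 days (February has 29).
Mar 13, 2008 → Apr 13, 2008: 31 days (March has 31).
Apr 13, 2008 → May 13, 2008: 30 days (April has 30).
May 13, 2008 → Jun 13, 2008: 31 days (May has 31).
Jun 13, 2008 → Jul 13, 2008: 30 days (June has 30).
Jul 13, 2008 → Jul 19, 2008: 6 days.
Total: 280 days.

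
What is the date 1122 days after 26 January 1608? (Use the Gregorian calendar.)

February 21, 1611

+366 (one year; includes Feb 29, 1608) → Jan 26, 1609 (756 left).
+365 (one year) → Jan 26, 1610 (391 left).
Jan has 31 days: +6 → Feb 1, 1610 (385 left).
Feb has 28 days: +28 → Mar 1, 1610 (357 left).
Mar has 31 days: +31 → Apr 1, 1610 (326 left).
Apr has 30 days: +30 → May 1, 1610 (296 left).
May has 31 days: +31 → Jun 1, 1610 (265 left).
Jun has 30 days: +30 → Jul 1, 1610 (235 left).
Jul has 31 days: +31 → Aug 1, 1610 (204 left).
Aug has 31 days: +31 → Sep 1, 1610 (173 left).
Sep has 30 days: +30 → Oct 1, 1610 (143 left).
Oct has 31 days: +31 → Nov 1, 1610 (112 left).
Nov has 30 days: +30 → Dec 1, 1610 (82 left).
Dec has 31 days: +31 → Jan 1, 1611 (51 left).
Jan has 31 days: +31 → Feb 1, 1611 (20 left).
+20 → Feb 21, 1611.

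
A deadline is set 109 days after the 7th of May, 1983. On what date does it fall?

August 24, 1983

May has 31 days: +25 → Jun 1, 1983 (84 left).
Jun has 30 days: +30 → Jul 1, 1983 (54 left).
Jul has 31 days: +31 → Aug 1, 1983 (23 left).
+23 → Aug 24, 1983.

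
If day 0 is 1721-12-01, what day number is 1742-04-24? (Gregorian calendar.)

Dec 1, 1721 → Dec 1, 1722: 365 days.
Dec 1, 1722 → Dec 1, 1723: 365 days.
Dec 1, 1723 → Dec 1, 1724: 366 days (Feb 29, 1724 is in that span).
Dec 1, 1724 → Dec 1, 1725: 365 days.
Dec 1, 1725 → Dec 1, 1726: 365 days.
Dec 1, 1726 → Dec 1, 1727: 365 days.
Dec 1, 1727 → Dec 1, 1728: 366 days (Feb 29, 1728 is in that span).
Dec 1, 1728 → Dec 1, 1729: 365 days.
Dec 1, 1729 → Dec 1, 1730: 365 days.
Dec 1, 1730 → Dec 1, 1731: 365 days.
Dec 1, 1731 → Dec 1, 1732: 366 days (Feb 29, 1732 is in that span).
Dec 1, 1732 → Dec 1, 1733: 365 days.
Dec 1, 1733 → Dec 1, 1734: 365 days.
Dec 1, 1734 → Dec 1, 1735: 365 days.
Dec 1, 1735 → Dec 1, 1736: 366 days (Feb 29, 1736 is in that span).
Dec 1, 1736 → Dec 1, 1737: 365 days.
Dec 1, 1737 → Dec 1, 1738: 365 days.
Dec 1, 1738 → Dec 1, 1739: 365 days.
Dec 1, 1739 → Dec 1, 1740: 366 days (Feb 29, 1740 is in that span).
Dec 1, 1740 → Dec 1, 1741: 365 days.
Dec 1, 1741 → Jan 1, 1742: 31 days (December has 31).
Jan 1, 1742 → Feb 1, 1742: 31 days (January has 31).
Feb 1, 1742 → Mar 1, 1742: 28 days (February has 28).
Mar 1, 1742 → Apr 1, 1742: 31 days (March has 31).
Apr 1, 1742 → Apr 24, 1742: 23 days.
Total: 7449 days.

7449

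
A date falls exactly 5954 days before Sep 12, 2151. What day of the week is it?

Wednesday

First find the weekday of Sep 12, 2151. Doomsday rule: the anchor day for the 2100s is Sunday. For year 51: 51÷12 = 4 r 3, and 3÷4 = 0, so 4+3+0 = 7.
Sunday + 7 ≡ Sunday — that's 2151's doomsday.
In September the doomsday date is Sep 5.
Sep 12 is 7 days after Sep 5; 7 mod 7 = 0, so Sunday + 0 = Sunday.
5954 mod 7 = 4, so 5954 days before a Sunday is Sunday − 4 = Wednesday.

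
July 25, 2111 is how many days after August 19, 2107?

Aug 19, 2107 → Aug 19, 2108: 366 days (Feb 29, 2108 is in that span).
Aug 19, 2108 → Aug 19, 2109: 365 days.
Aug 19, 2109 → Aug 19, 2110: 365 days.
Aug 19, 2110 → Sep 19, 2110: 31 days (August has 31).
Sep 19, 2110 → Oct 19, 2110: 30 days (September has 30).
Oct 19, 2110 → Nov 19, 2110: 31 days (October has 31).
Nov 19, 2110 → Dec 19, 2110: 30 days (November has 30).
Dec 19, 2110 → Jan 19, 2111: 31 days (December has 31).
Jan 19, 2111 → Feb 19, 2111: 31 days (January has 31).
Feb 19, 2111 → Mar 19, 2111: 28 days (February has 28).
Mar 19, 2111 → Apr 19, 2111: 31 days (March has 31).
Apr 19, 2111 → May 19, 2111: 30 days (April has 30).
May 19, 2111 → Jun 19, 2111: 31 days (May has 31).
Jun 19, 2111 → Jul 19, 2111: 30 days (June has 30).
Jul 19, 2111 → Jul 25, 2111: 6 days.
Total: 1436 days.

1436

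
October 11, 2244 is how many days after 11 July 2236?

3014

Jul 11, 2236 → Jul 11, 2237: 365 days.
Jul 11, 2237 → Jul 11, 2238: 365 days.
Jul 11, 2238 → Jul 11, 2239: 365 days.
Jul 11, 2239 → Jul 11, 2240: 366 days (Feb 29, 2240 is in that span).
Jul 11, 2240 → Jul 11, 2241: 365 days.
Jul 11, 2241 → Jul 11, 2242: 365 days.
Jul 11, 2242 → Jul 11, 2243: 365 days.
Jul 11, 2243 → Jul 11, 2244: 366 days (Feb 29, 2244 is in that span).
Jul 11, 2244 → Aug 11, 2244: 31 days (July has 31).
Aug 11, 2244 → Sep 11, 2244: 31 days (August has 31).
Sep 11, 2244 → Oct 11, 2244: 30 days.
Total: 3014 days.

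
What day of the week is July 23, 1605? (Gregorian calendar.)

Saturday

Doomsday rule: the anchor day for the 1600s is Tuesday. For year 05: 5÷12 = 0 r 5, and 5÷4 = 1, so 0+5+1 = 6.
Tuesday + 6 ≡ Monday — that's 1605's doomsday.
In July the doomsday date is Jul 11.
Jul 23 is 12 days after Jul 11; 12 mod 7 = 5, so Monday + 5 = Saturday.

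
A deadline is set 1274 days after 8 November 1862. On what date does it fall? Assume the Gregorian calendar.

+365 (one year) → Nov 8, 1863 (909 left).
+366 (one year; includes Feb 29, 1864) → Nov 8, 1864 (543 left).
+365 (one year) → Nov 8, 1865 (178 left).
Nov has 30 days: +23 → Dec 1, 1865 (155 left).
Dec has 31 days: +31 → Jan 1, 1866 (124 left).
Jan has 31 days: +31 → Feb 1, 1866 (93 left).
Feb has 28 days: +28 → Mar 1, 1866 (65 left).
Mar has 31 days: +31 → Apr 1, 1866 (34 left).
Apr has 30 days: +30 → May 1, 1866 (4 left).
+4 → May 5, 1866.

May 5, 1866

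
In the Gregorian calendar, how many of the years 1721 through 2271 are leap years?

Multiples of 4 in [1721,2271]: 137.
Of those, multiples of 100: 5 (not leap unless ÷400).
Multiples of 400: 1.
Leap years = 137 − 5 + 1 = 133.

133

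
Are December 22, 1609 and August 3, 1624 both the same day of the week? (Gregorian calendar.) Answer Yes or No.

From Dec 22, 1609 to Aug 3, 1624 is 5338 days.
5338 mod 7 = 4, so they are different weekdays.
(Dec 22, 1609 is a Tuesday; Aug 3, 1624 is a Saturday.)

No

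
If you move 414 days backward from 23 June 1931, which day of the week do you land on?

Jun 23, 1931 is a Tuesday.
414 mod 7 = 1, so 414 days before a Tuesday is Tuesday − 1 = Monday.

Monday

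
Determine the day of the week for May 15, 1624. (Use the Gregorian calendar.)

Doomsday rule: the anchor day for the 1600s is Tuesday. For year 24: 24÷12 = 2 r 0, and 0÷4 = 0, so 2+0+0 = 2.
Tuesday + 2 ≡ Thursday — that's 1624's doomsday.
In May the doomsday date is May 9.
May 15 is 6 days after May 9; 6 mod 7 = 6, so Thursday + 6 = Wednesday.

Wednesday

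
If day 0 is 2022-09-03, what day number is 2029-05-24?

2455

Sep 3, 2022 → Sep 3, 2023: 365 days.
Sep 3, 2023 → Sep 3, 2024: 366 days (Feb 29, 2024 is in that span).
Sep 3, 2024 → Sep 3, 2025: 365 days.
Sep 3, 2025 → Sep 3, 2026: 365 days.
Sep 3, 2026 → Sep 3, 2027: 365 days.
Sep 3, 2027 → Sep 3, 2028: 366 days (Feb 29, 2028 is in that span).
Sep 3, 2028 → Oct 3, 2028: 30 days (September has 30).
Oct 3, 2028 → Nov 3, 2028: 31 days (October has 31).
Nov 3, 2028 → Dec 3, 2028: 30 days (November has 30).
Dec 3, 2028 → Jan 3, 2029: 31 days (December has 31).
Jan 3, 2029 → Feb 3, 2029: 31 days (January has 31).
Feb 3, 2029 → Mar 3, 2029: 28 days (February has 28).
Mar 3, 2029 → Apr 3, 2029: 31 days (March has 31).
Apr 3, 2029 → May 3, 2029: 30 days (April has 30).
May 3, 2029 → May 24, 2029: 21 days.
Total: 2455 days.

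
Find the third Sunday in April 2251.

April 20, 2251

April 1, 2251 is a Tuesday.
The first Sunday is therefore April 6 (5 days later).
The third Sunday is 6 + 2×7 = April 20.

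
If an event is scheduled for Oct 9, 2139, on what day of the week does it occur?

Doomsday rule: the anchor day for the 2100s is Sunday. For year 39: 39÷12 = 3 r 3, and 3÷4 = 0, so 3+3+0 = 6.
Sunday + 6 ≡ Saturday — that's 2139's doomsday.
In October the doomsday date is Oct 10.
Oct 9 is 1 day before Oct 10; 1 mod 7 = 1, so Saturday − 1 = Friday.

Friday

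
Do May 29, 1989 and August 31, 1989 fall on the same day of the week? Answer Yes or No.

From May 29, 1989 to Aug 31, 1989 is 94 days.
94 mod 7 = 3, so they are different weekdays.
(May 29, 1989 is a Monday; Aug 31, 1989 is a Thursday.)

No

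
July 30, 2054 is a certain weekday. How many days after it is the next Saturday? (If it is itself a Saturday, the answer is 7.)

2

Jul 30, 2054 is a Thursday.
From Thursday to the next Saturday is 2 days.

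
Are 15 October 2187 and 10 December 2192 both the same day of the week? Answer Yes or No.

Yes

From Oct 15, 2187 to Dec 10, 2192 is 1883 days.
1883 mod 7 = 0, so they are the same weekday.
(Oct 15, 2187 is a Monday; Dec 10, 2192 is a Monday.)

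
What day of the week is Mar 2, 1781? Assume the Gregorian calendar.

Friday

Doomsday rule: the anchor day for the 1700s is Sunday. For year 81: 81÷12 = 6 r 9, and 9÷4 = 2, so 6+9+2 = 17.
Sunday + 17 ≡ Wednesday — that's 1781's doomsday.
In March the doomsday date is Mar 14.
Mar 2 is 12 days before Mar 14; 12 mod 7 = 5, so Wednesday − 5 = Friday.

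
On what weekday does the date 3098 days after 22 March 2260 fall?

Monday

First find the weekday of Mar 22, 2260. Doomsday rule: the anchor day for the 2200s is Friday. For year 60: 60÷12 = 5 r 0, and 0÷4 = 0, so 5+0+0 = 5.
Friday + 5 ≡ Wednesday — that's 2260's doomsday.
In March the doomsday date is Mar 14.
Mar 22 is 8 days after Mar 14; 8 mod 7 = 1, so Wednesday + 1 = Thursday.
3098 mod 7 = 4, so 3098 days after a Thursday is Thursday + 4 = Monday.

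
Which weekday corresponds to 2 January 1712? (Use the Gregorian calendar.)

Saturday

Doomsday rule: the anchor day for the 1700s is Sunday. For year 12: 12÷12 = 1 r 0, and 0÷4 = 0, so 1+0+0 = 1.
Sunday + 1 ≡ Monday — that's 1712's doomsday.
In January the doomsday date is Jan 4 (1712 is a leap year (divisible by 4)).
Jan 2 is 2 days before Jan 4; 2 mod 7 = 2, so Monday − 2 = Saturday.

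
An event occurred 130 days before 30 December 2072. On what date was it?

August 22, 2072

−30 → Nov 30, 2072 (end of Nov, 30 days; 100 left).
−30 → Oct 31, 2072 (end of Oct, 31 days; 70 left).
−31 → Sep 30, 2072 (end of Sep, 30 days; 39 left).
−30 → Aug 31, 2072 (end of Aug, 31 days; 9 left).
−9 → Aug 22, 2072.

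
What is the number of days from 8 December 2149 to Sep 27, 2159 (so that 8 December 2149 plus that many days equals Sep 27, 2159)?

Dec 8, 2149 → Dec 8, 2150: 365 days.
Dec 8, 2150 → Dec 8, 2151: 365 days.
Dec 8, 2151 → Dec 8, 2152: 366 days (Feb 29, 2152 is in that span).
Dec 8, 2152 → Dec 8, 2153: 365 days.
Dec 8, 2153 → Dec 8, 2154: 365 days.
Dec 8, 2154 → Dec 8, 2155: 365 days.
Dec 8, 2155 → Dec 8, 2156: 366 days (Feb 29, 2156 is in that span).
Dec 8, 2156 → Dec 8, 2157: 365 days.
Dec 8, 2157 → Dec 8, 2158: 365 days.
Dec 8, 2158 → Jan 8, 2159: 31 days (December has 31).
Jan 8, 2159 → Feb 8, 2159: 31 days (January has 31).
Feb 8, 2159 → Mar 8, 2159: 28 days (February has 28).
Mar 8, 2159 → Apr 8, 2159: 31 days (March has 31).
Apr 8, 2159 → May 8, 2159: 30 days (April has 30).
May 8, 2159 → Jun 8, 2159: 31 days (May has 31).
Jun 8, 2159 → Jul 8, 2159: 30 days (June has 30).
Jul 8, 2159 → Aug 8, 2159: 31 days (July has 31).
Aug 8, 2159 → Sep 8, 2159: 31 days (August has 31).
Sep 8, 2159 → Sep 27, 2159: 19 days.
Total: 3580 days.

3580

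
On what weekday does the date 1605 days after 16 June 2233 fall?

First find the weekday of Jun 16, 2233. Doomsday rule: the anchor day for the 2200s is Friday. For year 33: 33÷12 = 2 r 9, and 9÷4 = 2, so 2+9+2 = 13.
Friday + 13 ≡ Thursday — that's 2233's doomsday.
In June the doomsday date is Jun 6.
Jun 16 is 10 days after Jun 6; 10 mod 7 = 3, so Thursday + 3 = Sunday.
1605 mod 7 = 2, so 1605 days after a Sunday is Sunday + 2 = Tuesday.

Tuesday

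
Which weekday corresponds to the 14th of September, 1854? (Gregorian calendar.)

Thursday

Doomsday rule: the anchor day for the 1800s is Friday. For year 54: 54÷12 = 4 r 6, and 6÷4 = 1, so 4+6+1 = 11.
Friday + 11 ≡ Tuesday — that's 1854's doomsday.
In September the doomsday date is Sep 5.
Sep 14 is 9 days after Sep 5; 9 mod 7 = 2, so Tuesday + 2 = Thursday.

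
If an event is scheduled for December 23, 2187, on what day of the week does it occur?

Doomsday rule: the anchor day for the 2100s is Sunday. For year 87: 87÷12 = 7 r 3, and 3÷4 = 0, so 7+3+0 = 10.
Sunday + 10 ≡ Wednesday — that's 2187's doomsday.
In December the doomsday date is Dec 12.
Dec 23 is 11 days after Dec 12; 11 mod 7 = 4, so Wednesday + 4 = Sunday.

Sunday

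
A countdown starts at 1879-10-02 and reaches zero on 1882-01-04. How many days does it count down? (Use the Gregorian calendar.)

825

Oct 2, 1879 → Oct 2, 1880: 366 days (Feb 29, 1880 is in that span).
Oct 2, 1880 → Oct 2, 1881: 365 days.
Oct 2, 1881 → Nov 2, 1881: 31 days (October has 31).
Nov 2, 1881 → Dec 2, 1881: 30 days (November has 30).
Dec 2, 1881 → Jan 2, 1882: 31 days (December has 31).
Jan 2, 1882 → Jan 4, 1882: 2 days.
Total: 825 days.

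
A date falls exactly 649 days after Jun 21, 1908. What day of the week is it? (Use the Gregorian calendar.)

Friday

First find the weekday of Jun 21, 1908. Doomsday rule: the anchor day for the 1900s is Wednesday. For year 08: 8÷12 = 0 r 8, and 8÷4 = 2, so 0+8+2 = 10.
Wednesday + 10 ≡ Saturday — that's 1908's doomsday.
In June the doomsday date is Jun 6.
Jun 21 is 15 days after Jun 6; 15 mod 7 = 1, so Saturday + 1 = Sunday.
649 mod 7 = 5, so 649 days after a Sunday is Sunday + 5 = Friday.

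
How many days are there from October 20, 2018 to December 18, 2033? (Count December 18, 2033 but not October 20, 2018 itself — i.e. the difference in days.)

Oct 20, 2018 → Oct 20, 2019: 365 days.
Oct 20, 2019 → Oct 20, 2020: 366 days (Feb 29, 2020 is in that span).
Oct 20, 2020 → Oct 20, 2021: 365 days.
Oct 20, 2021 → Oct 20, 2022: 365 days.
Oct 20, 2022 → Oct 20, 2023: 365 days.
Oct 20, 2023 → Oct 20, 2024: 366 days (Feb 29, 2024 is in that span).
Oct 20, 2024 → Oct 20, 2025: 365 days.
Oct 20, 2025 → Oct 20, 2026: 365 days.
Oct 20, 2026 → Oct 20, 2027: 365 days.
Oct 20, 2027 → Oct 20, 2028: 366 days (Feb 29, 2028 is in that span).
Oct 20, 2028 → Oct 20, 2029: 365 days.
Oct 20, 2029 → Oct 20, 2030: 365 days.
Oct 20, 2030 → Oct 20, 2031: 365 days.
Oct 20, 2031 → Oct 20, 2032: 366 days (Feb 29, 2032 is in that span).
Oct 20, 2032 → Oct 20, 2033: 365 days.
Oct 20, 2033 → Nov 20, 2033: 31 days (October has 31).
Nov 20, 2033 → Dec 18, 2033: 28 days.
Total: 5538 days.

5538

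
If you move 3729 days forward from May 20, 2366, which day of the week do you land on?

May 20, 2366 is a Friday.
3729 mod 7 = 5, so 3729 days after a Friday is Friday + 5 = Wednesday.

Wednesday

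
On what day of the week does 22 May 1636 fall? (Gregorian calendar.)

Thursday

Doomsday rule: the anchor day for the 1600s is Tuesday. For year 36: 36÷12 = 3 r 0, and 0÷4 = 0, so 3+0+0 = 3.
Tuesday + 3 ≡ Friday — that's 1636's doomsday.
In May the doomsday date is May 9.
May 22 is 13 days after May 9; 13 mod 7 = 6, so Friday + 6 = Thursday.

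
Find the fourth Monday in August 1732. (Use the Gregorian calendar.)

August 25, 1732

August 1, 1732 is a Friday.
The first Monday is therefore August 4 (3 days later).
The fourth Monday is 4 + 3×7 = August 25.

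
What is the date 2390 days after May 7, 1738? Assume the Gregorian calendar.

+365 (one year) → May 7, 1739 (2025 left).
+366 (one year; includes Feb 29, 1740) → May 7, 1740 (1659 left).
+365 (one year) → May 7, 1741 (1294 left).
+365 (one year) → May 7, 1742 (929 left).
+365 (one year) → May 7, 1743 (564 left).
+366 (one year; includes Feb 29, 1744) → May 7, 1744 (198 left).
May has 31 days: +25 → Jun 1, 1744 (173 left).
Jun has 30 days: +30 → Jul 1, 1744 (143 left).
Jul has 31 days: +31 → Aug 1, 1744 (112 left).
Aug has 31 days: +31 → Sep 1, 1744 (81 left).
Sep has 30 days: +30 → Oct 1, 1744 (51 left).
Oct has 31 days: +31 → Nov 1, 1744 (20 left).
+20 → Nov 21, 1744.

November 21, 1744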